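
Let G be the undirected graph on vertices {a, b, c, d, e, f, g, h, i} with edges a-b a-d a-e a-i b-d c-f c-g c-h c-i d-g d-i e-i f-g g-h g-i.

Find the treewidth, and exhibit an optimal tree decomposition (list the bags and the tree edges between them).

Treewidth 2.
One such decomposition:
Bags: B1 = {a, d, i}  B2 = {a, b, d}  B3 = {d, g, i}  B4 = {a, e, i}  B5 = {c, g, i}  B6 = {c, g, h}  B7 = {c, f, g}
Tree: B1–B2, B1–B3, B1–B4, B3–B5, B5–B6, B6–B7

The largest bag has 3 vertices, giving width 2; this decomposition certifies tw(G) ≤ 2. On the other hand G contains the 3-clique {d, g, i}. A clique must lie in a single bag of any decomposition, so no decomposition can have width below 2. The upper and lower bounds meet at 2, so that is the treewidth.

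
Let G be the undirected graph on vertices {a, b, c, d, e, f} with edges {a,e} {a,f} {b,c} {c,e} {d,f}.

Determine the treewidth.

A width-1 tree decomposition is:
Bags: B1 = {b, c}  B2 = {c, e}  B3 = {a, e}  B4 = {a, f}  B5 = {d, f}
Tree: B1–B2, B2–B3, B3–B4, B4–B5
Every bag has size at most 2, so the width is 2 − 1 = 1 and tw(G) ≤ 1. Any graph with an edge has treewidth ≥ 1, and G has the edge b–c. Therefore the treewidth is 1.

1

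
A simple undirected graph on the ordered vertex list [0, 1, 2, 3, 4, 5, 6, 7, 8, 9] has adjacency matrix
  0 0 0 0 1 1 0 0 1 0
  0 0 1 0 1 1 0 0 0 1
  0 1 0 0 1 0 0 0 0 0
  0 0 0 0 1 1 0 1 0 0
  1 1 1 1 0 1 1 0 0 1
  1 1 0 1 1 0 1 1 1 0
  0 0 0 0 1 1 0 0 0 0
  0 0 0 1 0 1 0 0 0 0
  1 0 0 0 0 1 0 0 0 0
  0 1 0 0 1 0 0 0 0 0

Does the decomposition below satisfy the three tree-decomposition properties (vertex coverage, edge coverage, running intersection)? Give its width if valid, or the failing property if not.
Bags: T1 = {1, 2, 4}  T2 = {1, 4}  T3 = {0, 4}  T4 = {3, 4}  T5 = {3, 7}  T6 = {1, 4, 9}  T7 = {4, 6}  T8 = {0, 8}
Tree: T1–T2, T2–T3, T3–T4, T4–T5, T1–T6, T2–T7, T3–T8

A tree decomposition must satisfy three properties: every vertex lies in some bag; for every edge, both endpoints lie together in some bag; and for every vertex, the bags containing it form a connected subtree. Here vertex 5 appears in no bag, so the decomposition is invalid.

No — vertex 5 appears in no bag.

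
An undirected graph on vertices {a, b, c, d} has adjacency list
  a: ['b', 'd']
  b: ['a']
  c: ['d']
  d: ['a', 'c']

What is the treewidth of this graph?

A width-1 tree decomposition is:
Bags: B1 = {a, d}  B2 = {a, b}  B3 = {c, d}
Tree: B1–B2, B1–B3
Every bag has size at most 2, so the width is 2 − 1 = 1 and tw(G) ≤ 1. Any graph with an edge has treewidth ≥ 1, and G has the edge d–a. The upper and lower bounds meet at 1, so that is the treewidth.

1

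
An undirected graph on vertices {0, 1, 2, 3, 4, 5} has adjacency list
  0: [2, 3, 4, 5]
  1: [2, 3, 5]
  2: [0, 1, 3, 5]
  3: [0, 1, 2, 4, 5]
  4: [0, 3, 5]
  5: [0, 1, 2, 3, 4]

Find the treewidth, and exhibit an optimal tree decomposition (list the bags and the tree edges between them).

Treewidth 3.
Bags: B1 = {0, 3, 4, 5}  B2 = {0, 2, 3, 5}  B3 = {1, 2, 3, 5}
Tree: B1–B2, B2–B3

Each bag holds 4 vertices, so the decomposition has width 3, which upper-bounds the treewidth. Conversely, {0, 2, 3, 5} is a clique of size 4, and the vertices of any clique must share a bag in every tree decomposition; so some bag has ≥ 4 vertices and tw(G) ≥ 3. Therefore the treewidth is 3.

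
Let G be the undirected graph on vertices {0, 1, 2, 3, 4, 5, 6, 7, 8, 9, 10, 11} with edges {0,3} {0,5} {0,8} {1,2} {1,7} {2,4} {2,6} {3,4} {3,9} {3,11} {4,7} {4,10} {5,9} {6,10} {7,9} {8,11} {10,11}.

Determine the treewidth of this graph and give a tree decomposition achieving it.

Treewidth 3.
Bags: B1 = {0, 5, 8, 11}  B2 = {0, 3, 5, 11}  B3 = {3, 5, 9, 11}  B4 = {3, 9, 10, 11}  B5 = {3, 4, 9, 10}  B6 = {4, 7, 9, 10}  B7 = {4, 6, 7, 10}  B8 = {2, 4, 6, 7}  B9 = {1, 2, 6, 7}
Tree: B1–B2, B2–B3, B3–B4, B4–B5, B5–B6, B6–B7, B7–B8, B8–B9

Every bag has size at most 4, so the width is 4 − 1 = 3 and tw(G) ≤ 3. For the lower bound: the 4 vertex sets {0,5,8}, {11}, {3}, {4,7,9,10} are disjoint, each induces a connected subgraph, and every pair is joined by at least one edge of G. Contracting each set to a single vertex therefore yields K_{4} as a minor, and since treewidth is minor-monotone, tw(G) ≥ tw(K_{4}) = 3. The upper and lower bounds meet at 3, so that is the treewidth.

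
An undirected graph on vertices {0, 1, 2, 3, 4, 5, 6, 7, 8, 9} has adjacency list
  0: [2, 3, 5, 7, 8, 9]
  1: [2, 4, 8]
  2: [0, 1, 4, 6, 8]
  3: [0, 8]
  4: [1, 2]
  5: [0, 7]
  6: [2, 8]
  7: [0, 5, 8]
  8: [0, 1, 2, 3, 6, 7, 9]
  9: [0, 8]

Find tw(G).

A width-2 tree decomposition is:
Bags: B1 = {2, 6, 8}  B2 = {0, 2, 8}  B3 = {0, 8, 9}  B4 = {0, 7, 8}  B5 = {0, 5, 7}  B6 = {1, 2, 8}  B7 = {0, 3, 8}  B8 = {1, 2, 4}
Tree: B1–B2, B2–B3, B3–B4, B4–B5, B1–B6, B3–B7, B6–B8
Each bag holds 3 vertices, so the decomposition has width 2, which upper-bounds the treewidth. On the other hand G contains the 3-clique {0, 8, 9}. A clique must lie in a single bag of any decomposition, so no decomposition can have width below 2. Hence tw(G) = 2 exactly.

2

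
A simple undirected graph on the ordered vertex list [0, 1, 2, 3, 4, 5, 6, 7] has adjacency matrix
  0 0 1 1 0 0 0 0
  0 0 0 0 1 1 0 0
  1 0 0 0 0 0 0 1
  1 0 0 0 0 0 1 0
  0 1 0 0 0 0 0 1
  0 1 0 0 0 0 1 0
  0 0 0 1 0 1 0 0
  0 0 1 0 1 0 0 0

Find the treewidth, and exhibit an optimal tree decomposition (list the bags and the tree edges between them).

The largest bag has 3 vertices, giving width 2; this decomposition certifies tw(G) ≤ 2. The edges 5–1–4–7–2–0–3–6–5 form a cycle, so G is not a tree and its treewidth is at least 2. Hence tw(G) = 2 exactly.

Treewidth 2.
One optimal decomposition is:
Bags: B1 = {1, 4, 5}  B2 = {4, 5, 7}  B3 = {2, 5, 7}  B4 = {0, 2, 5}  B5 = {0, 3, 5}  B6 = {3, 5, 6}
Tree: B1–B2, B2–B3, B3–B4, B4–B5, B5–B6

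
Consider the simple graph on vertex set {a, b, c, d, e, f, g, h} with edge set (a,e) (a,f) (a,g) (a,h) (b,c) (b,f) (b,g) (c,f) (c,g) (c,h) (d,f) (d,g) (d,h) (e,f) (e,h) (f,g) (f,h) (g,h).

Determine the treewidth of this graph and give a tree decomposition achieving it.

Each bag holds 4 vertices, so the decomposition has width 3, which upper-bounds the treewidth. For the lower bound, the 4 vertices {d, f, g, h} are pairwise adjacent, and any tree decomposition puts a clique entirely inside one bag — forcing width ≥ 3. Therefore the treewidth is 3.

Treewidth 3.
Bags: B1 = {c, f, g, h}  B2 = {a, f, g, h}  B3 = {a, e, f, h}  B4 = {b, c, f, g}  B5 = {d, f, g, h}
Tree: B1–B2, B2–B3, B1–B4, B1–B5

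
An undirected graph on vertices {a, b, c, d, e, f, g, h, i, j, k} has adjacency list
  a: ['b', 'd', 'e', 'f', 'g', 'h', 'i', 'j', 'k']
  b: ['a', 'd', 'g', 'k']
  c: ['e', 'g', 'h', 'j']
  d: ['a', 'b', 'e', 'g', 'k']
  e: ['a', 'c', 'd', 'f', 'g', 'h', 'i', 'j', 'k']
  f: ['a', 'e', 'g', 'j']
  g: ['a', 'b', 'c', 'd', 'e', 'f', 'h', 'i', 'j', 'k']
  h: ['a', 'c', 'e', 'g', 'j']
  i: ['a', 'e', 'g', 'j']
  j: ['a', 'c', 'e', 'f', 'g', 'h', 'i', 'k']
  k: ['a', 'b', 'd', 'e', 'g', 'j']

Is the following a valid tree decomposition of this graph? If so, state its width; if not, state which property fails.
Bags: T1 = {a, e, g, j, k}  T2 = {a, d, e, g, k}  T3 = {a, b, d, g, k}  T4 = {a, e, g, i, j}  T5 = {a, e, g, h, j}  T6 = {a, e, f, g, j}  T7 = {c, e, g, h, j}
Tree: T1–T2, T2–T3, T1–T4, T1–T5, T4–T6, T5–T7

Every vertex of G appears in some bag (union = {a, b, c, d, e, f, g, h, i, j, k}); every edge is covered by a bag; and for each vertex v the set of bags containing v is connected in the bag tree. The decomposition is therefore valid. The largest bag has 5 vertices, so the width is 4.

Yes; width 4.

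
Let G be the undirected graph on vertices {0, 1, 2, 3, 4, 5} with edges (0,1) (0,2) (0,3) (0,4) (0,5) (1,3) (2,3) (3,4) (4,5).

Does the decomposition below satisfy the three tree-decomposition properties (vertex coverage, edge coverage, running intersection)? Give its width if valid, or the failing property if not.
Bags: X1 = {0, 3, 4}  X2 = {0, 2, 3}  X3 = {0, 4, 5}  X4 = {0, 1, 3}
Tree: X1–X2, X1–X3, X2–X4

Vertex coverage: the bags together contain {0, 1, 2, 3, 4, 5}, the full vertex set. Edge coverage: each edge of G has both endpoints in at least one bag. Running intersection: for every vertex, the bags containing it form a connected subtree. All three properties hold, so this is a valid tree decomposition of width max|bag| − 1 = 2, and hence tw(G) ≤ 2.

Yes; width 2.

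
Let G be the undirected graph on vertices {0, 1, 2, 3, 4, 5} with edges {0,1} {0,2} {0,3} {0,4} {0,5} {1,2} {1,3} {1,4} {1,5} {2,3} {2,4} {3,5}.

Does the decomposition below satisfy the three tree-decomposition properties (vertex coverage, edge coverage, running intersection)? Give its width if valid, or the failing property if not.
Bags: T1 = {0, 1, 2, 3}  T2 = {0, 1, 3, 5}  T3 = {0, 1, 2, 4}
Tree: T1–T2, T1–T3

Yes; width 3.

Vertex coverage: the bags together contain {0, 1, 2, 3, 4, 5}, the full vertex set. Edge coverage: each edge of G has both endpoints in at least one bag. Running intersection: for every vertex, the bags containing it form a connected subtree. All three properties hold, so this is a valid tree decomposition of width max|bag| − 1 = 3, and hence tw(G) ≤ 3.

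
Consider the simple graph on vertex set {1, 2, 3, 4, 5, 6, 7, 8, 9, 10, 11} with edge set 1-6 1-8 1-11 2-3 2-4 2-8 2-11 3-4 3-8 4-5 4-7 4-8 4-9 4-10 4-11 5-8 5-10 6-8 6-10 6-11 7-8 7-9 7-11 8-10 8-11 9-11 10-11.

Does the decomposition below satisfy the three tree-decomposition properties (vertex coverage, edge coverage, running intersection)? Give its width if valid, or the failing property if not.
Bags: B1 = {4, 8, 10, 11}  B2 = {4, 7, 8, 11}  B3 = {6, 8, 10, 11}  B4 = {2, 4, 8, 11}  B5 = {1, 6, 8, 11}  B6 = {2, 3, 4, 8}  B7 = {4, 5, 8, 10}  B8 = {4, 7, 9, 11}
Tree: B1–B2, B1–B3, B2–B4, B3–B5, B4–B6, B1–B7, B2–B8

Yes; width 3.

Every vertex of G appears in some bag (union = {1, 2, 3, 4, 5, 6, 7, 8, 9, 10, 11}); every edge is covered by a bag; and for each vertex v the set of bags containing v is connected in the bag tree. The decomposition is therefore valid. The largest bag has 4 vertices, so the width is 3.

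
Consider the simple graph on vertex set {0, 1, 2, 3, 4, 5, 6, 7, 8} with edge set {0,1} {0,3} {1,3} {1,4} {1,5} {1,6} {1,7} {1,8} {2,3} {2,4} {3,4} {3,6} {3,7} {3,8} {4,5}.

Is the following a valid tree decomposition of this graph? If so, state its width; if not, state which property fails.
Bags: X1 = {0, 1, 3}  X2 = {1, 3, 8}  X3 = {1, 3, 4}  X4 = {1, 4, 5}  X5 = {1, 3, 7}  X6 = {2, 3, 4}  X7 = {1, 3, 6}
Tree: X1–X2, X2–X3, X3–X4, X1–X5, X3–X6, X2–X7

Vertex coverage: the bags together contain {0, 1, 2, 3, 4, 5, 6, 7, 8}, the full vertex set. Edge coverage: each edge of G has both endpoints in at least one bag. Running intersection: for every vertex, the bags containing it form a connected subtree. All three properties hold, so this is a valid tree decomposition of width max|bag| − 1 = 2, and hence tw(G) ≤ 2.

Yes; width 2.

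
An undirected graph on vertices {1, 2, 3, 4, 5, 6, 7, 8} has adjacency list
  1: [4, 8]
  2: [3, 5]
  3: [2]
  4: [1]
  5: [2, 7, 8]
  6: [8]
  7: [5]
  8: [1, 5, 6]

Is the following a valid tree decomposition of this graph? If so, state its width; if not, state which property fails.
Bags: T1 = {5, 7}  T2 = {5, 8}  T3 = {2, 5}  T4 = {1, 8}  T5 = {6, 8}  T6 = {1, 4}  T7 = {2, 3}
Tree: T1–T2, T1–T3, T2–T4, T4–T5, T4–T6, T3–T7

Yes; width 1.

Vertex coverage: the bags together contain {1, 2, 3, 4, 5, 6, 7, 8}, the full vertex set. Edge coverage: each edge of G has both endpoints in at least one bag. Running intersection: for every vertex, the bags containing it form a connected subtree. All three properties hold, so this is a valid tree decomposition of width max|bag| − 1 = 1, and hence tw(G) ≤ 1.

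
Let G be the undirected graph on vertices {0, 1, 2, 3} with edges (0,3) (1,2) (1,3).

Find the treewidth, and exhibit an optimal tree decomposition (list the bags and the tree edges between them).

The largest bag has 2 vertices, giving width 1; this decomposition certifies tw(G) ≤ 1. Any graph with an edge has treewidth ≥ 1, and G has the edge 0–3. The upper and lower bounds meet at 1, so that is the treewidth.

Treewidth 1.
Bags: B1 = {0, 3}  B2 = {1, 3}  B3 = {1, 2}
Tree: B1–B2, B2–B3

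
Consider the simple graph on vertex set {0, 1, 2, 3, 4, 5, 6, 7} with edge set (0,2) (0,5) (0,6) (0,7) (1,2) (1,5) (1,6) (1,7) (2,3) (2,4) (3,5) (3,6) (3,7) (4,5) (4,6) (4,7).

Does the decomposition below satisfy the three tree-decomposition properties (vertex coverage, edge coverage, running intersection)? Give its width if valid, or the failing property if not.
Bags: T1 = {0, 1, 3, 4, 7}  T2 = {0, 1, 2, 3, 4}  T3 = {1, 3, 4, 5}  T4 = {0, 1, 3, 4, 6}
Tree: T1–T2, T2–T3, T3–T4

No — edge (0,5) lies in no bag.

A tree decomposition must satisfy three properties: every vertex lies in some bag; for every edge, both endpoints lie together in some bag; and for every vertex, the bags containing it form a connected subtree. Here edge (0,5) lies in no bag, so the decomposition is invalid.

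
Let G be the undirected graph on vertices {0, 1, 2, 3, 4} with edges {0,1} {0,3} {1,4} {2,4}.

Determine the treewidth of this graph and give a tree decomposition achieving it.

Each bag holds 2 vertices, so the decomposition has width 1, which upper-bounds the treewidth. G has an edge, so its treewidth is at least 1. The upper and lower bounds meet at 1, so that is the treewidth.

Treewidth 1.
Bags: B1 = {0, 3}  B2 = {0, 1}  B3 = {1, 4}  B4 = {2, 4}
Tree: B1–B2, B2–B3, B3–B4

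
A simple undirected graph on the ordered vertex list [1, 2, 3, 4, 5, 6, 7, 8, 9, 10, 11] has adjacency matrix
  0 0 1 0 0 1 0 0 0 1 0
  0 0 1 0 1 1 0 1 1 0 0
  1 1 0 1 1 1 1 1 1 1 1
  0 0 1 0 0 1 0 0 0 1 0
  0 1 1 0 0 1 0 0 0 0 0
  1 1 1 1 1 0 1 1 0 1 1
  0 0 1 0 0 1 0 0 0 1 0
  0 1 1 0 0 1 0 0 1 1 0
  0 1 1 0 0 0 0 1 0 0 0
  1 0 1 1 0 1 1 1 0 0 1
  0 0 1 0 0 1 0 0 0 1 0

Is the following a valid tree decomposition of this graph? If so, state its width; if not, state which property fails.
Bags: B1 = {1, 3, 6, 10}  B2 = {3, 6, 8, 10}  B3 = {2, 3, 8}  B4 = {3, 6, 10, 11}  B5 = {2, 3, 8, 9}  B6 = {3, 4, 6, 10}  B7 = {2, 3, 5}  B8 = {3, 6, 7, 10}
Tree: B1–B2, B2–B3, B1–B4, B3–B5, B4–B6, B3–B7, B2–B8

A tree decomposition must satisfy three properties: every vertex lies in some bag; for every edge, both endpoints lie together in some bag; and for every vertex, the bags containing it form a connected subtree. Here edge (6,2) lies in no bag, so the decomposition is invalid.

No — edge (6,2) lies in no bag.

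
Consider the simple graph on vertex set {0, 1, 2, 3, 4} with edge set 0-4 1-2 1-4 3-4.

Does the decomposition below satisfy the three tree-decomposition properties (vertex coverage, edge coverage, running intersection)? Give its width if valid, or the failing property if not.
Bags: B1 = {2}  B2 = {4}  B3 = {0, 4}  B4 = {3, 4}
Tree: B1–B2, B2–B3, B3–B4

A tree decomposition must satisfy three properties: every vertex lies in some bag; for every edge, both endpoints lie together in some bag; and for every vertex, the bags containing it form a connected subtree. Here vertex 1 appears in no bag, so the decomposition is invalid.

No — vertex 1 appears in no bag.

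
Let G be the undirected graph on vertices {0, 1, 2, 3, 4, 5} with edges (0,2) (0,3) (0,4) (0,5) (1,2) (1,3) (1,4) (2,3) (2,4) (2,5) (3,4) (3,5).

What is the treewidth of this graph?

3

A width-3 tree decomposition is:
Bags: B1 = {1, 2, 3, 4}  B2 = {0, 2, 3, 4}  B3 = {0, 2, 3, 5}
Tree: B1–B2, B2–B3
Each bag holds 4 vertices, so the decomposition has width 3, which upper-bounds the treewidth. Conversely, {0, 2, 3, 4} is a clique of size 4, and the vertices of any clique must share a bag in every tree decomposition; so some bag has ≥ 4 vertices and tw(G) ≥ 3. Therefore the treewidth is 3.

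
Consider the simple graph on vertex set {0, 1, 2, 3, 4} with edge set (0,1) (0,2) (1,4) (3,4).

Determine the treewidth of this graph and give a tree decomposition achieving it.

Treewidth 1.
One such decomposition:
Bags: B1 = {0, 2}  B2 = {0, 1}  B3 = {1, 4}  B4 = {3, 4}
Tree: B1–B2, B2–B3, B3–B4

Each bag holds 2 vertices, so the decomposition has width 1, which upper-bounds the treewidth. Any graph with an edge has treewidth ≥ 1, and G has the edge 2–0. Therefore the treewidth is 1.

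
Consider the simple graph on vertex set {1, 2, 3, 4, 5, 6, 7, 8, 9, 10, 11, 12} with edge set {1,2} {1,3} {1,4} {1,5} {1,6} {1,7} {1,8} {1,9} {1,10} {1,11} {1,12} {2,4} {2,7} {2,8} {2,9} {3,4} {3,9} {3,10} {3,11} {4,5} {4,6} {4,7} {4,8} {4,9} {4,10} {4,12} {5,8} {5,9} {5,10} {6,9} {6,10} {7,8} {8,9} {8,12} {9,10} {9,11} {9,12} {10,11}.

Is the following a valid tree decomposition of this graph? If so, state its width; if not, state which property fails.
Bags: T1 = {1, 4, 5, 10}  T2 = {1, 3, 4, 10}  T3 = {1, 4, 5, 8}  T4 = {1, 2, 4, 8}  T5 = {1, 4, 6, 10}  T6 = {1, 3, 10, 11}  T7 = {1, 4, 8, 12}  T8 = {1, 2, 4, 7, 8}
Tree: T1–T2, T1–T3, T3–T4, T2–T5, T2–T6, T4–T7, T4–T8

No — vertex 9 appears in no bag.

A tree decomposition must satisfy three properties: every vertex lies in some bag; for every edge, both endpoints lie together in some bag; and for every vertex, the bags containing it form a connected subtree. Here vertex 9 appears in no bag, so the decomposition is invalid.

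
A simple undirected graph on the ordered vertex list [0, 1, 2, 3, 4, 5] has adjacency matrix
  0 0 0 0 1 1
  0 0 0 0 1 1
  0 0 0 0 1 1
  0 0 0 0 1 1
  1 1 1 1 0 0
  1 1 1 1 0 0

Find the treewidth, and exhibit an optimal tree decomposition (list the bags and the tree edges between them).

Every bag has size at most 3, so the width is 3 − 1 = 2 and tw(G) ≤ 2. The edges 1–5–3–4–1 form a cycle, so G is not a tree and its treewidth is at least 2. Combining the bounds, tw(G) = 2.

Treewidth 2.
Bags: B1 = {1, 4, 5}  B2 = {3, 4, 5}  B3 = {0, 4, 5}  B4 = {2, 4, 5}
Tree: B1–B2, B2–B3, B3–B4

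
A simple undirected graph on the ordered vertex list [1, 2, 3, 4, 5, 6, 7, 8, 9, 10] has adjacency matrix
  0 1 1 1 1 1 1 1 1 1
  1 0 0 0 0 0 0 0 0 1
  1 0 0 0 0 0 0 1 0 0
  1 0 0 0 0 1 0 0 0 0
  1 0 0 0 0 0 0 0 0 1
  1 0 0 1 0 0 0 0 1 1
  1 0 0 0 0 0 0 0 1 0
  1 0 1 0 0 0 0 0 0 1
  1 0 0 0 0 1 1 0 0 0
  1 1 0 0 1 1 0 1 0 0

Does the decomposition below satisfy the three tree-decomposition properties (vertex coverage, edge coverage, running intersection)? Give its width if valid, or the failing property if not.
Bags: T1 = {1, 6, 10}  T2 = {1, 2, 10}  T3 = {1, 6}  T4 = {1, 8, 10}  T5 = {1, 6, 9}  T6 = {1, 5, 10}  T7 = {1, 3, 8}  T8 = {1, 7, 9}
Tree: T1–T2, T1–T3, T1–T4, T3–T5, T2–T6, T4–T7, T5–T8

A tree decomposition must satisfy three properties: every vertex lies in some bag; for every edge, both endpoints lie together in some bag; and for every vertex, the bags containing it form a connected subtree. Here vertex 4 appears in no bag, so the decomposition is invalid.

No — vertex 4 appears in no bag.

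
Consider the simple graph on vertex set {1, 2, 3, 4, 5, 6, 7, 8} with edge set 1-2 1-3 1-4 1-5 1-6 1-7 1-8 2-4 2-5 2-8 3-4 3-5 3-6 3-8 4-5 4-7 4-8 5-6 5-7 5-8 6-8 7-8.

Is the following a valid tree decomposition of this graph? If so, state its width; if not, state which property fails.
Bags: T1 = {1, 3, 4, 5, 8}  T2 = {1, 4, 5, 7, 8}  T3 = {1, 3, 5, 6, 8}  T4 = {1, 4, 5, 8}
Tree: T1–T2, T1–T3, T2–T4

No — vertex 2 appears in no bag.

A tree decomposition must satisfy three properties: every vertex lies in some bag; for every edge, both endpoints lie together in some bag; and for every vertex, the bags containing it form a connected subtree. Here vertex 2 appears in no bag, so the decomposition is invalid.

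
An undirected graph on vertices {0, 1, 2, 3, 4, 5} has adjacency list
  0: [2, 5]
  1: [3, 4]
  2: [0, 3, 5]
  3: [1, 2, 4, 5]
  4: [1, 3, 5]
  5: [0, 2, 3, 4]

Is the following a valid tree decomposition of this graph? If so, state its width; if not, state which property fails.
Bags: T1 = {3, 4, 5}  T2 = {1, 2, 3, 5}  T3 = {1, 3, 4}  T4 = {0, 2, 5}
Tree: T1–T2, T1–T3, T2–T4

No — bags containing vertex 1 are not connected in the tree.

A tree decomposition must satisfy three properties: every vertex lies in some bag; for every edge, both endpoints lie together in some bag; and for every vertex, the bags containing it form a connected subtree. Here bags containing vertex 1 are not connected in the tree, so the decomposition is invalid.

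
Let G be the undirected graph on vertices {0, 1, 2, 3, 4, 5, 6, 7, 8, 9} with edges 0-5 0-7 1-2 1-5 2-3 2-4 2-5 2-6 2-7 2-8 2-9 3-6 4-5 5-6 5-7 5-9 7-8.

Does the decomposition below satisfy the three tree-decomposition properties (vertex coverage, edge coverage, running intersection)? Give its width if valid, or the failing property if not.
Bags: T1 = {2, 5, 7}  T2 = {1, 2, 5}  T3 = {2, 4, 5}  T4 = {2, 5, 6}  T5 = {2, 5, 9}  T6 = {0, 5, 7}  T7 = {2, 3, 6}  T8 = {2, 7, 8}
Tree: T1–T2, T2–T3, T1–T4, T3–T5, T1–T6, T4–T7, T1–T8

Yes; width 2.

Vertex coverage: the bags together contain {0, 1, 2, 3, 4, 5, 6, 7, 8, 9}, the full vertex set. Edge coverage: each edge of G has both endpoints in at least one bag. Running intersection: for every vertex, the bags containing it form a connected subtree. All three properties hold, so this is a valid tree decomposition of width max|bag| − 1 = 2, and hence tw(G) ≤ 2.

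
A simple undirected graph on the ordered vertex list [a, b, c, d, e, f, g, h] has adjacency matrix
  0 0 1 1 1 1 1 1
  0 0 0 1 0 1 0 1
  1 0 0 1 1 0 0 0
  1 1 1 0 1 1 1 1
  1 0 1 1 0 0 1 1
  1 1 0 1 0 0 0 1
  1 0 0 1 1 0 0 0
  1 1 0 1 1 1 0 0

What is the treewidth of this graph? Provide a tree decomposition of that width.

Treewidth 3.
Bags: B1 = {a, d, f, h}  B2 = {a, d, e, h}  B3 = {b, d, f, h}  B4 = {a, d, e, g}  B5 = {a, c, d, e}
Tree: B1–B2, B1–B3, B2–B4, B2–B5

The largest bag has 4 vertices, giving width 3; this decomposition certifies tw(G) ≤ 3. Conversely, {a, d, e, g} is a clique of size 4, and the vertices of any clique must share a bag in every tree decomposition; so some bag has ≥ 4 vertices and tw(G) ≥ 3. Combining the bounds, tw(G) = 3.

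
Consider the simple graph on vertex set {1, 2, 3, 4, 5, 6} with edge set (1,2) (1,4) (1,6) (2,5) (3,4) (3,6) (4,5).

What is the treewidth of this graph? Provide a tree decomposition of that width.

Treewidth 2.
One such decomposition:
Bags: B1 = {3, 4, 6}  B2 = {1, 4, 6}  B3 = {1, 4, 5}  B4 = {1, 2, 5}
Tree: B1–B2, B2–B3, B3–B4

The largest bag has 3 vertices, giving width 2; this decomposition certifies tw(G) ≤ 2. Since 3–6–1–4–3 is a cycle in G, G is not acyclic. Forests are exactly the graphs of treewidth ≤ 1, so tw(G) ≥ 2. Therefore the treewidth is 2.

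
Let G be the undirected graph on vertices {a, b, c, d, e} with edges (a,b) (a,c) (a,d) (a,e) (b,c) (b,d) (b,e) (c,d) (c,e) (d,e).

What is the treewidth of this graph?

4

A width-4 tree decomposition is:
Bags: B1 = {a, b, c, d, e}
Tree: (single bag)
With just one bag of size 5, the width is 5 − 1 = 4, so tw(G) ≤ 4. For the lower bound, the 5 vertices {a, b, c, d, e} are pairwise adjacent, and any tree decomposition puts a clique entirely inside one bag — forcing width ≥ 4. Hence tw(G) = 4 exactly.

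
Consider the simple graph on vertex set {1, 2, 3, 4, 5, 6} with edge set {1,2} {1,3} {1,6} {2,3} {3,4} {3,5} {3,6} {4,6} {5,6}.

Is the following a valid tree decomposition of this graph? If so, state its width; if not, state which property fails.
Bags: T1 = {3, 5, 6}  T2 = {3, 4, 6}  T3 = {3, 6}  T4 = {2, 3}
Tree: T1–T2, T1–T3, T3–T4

A tree decomposition must satisfy three properties: every vertex lies in some bag; for every edge, both endpoints lie together in some bag; and for every vertex, the bags containing it form a connected subtree. Here vertex 1 appears in no bag, so the decomposition is invalid.

No — vertex 1 appears in no bag.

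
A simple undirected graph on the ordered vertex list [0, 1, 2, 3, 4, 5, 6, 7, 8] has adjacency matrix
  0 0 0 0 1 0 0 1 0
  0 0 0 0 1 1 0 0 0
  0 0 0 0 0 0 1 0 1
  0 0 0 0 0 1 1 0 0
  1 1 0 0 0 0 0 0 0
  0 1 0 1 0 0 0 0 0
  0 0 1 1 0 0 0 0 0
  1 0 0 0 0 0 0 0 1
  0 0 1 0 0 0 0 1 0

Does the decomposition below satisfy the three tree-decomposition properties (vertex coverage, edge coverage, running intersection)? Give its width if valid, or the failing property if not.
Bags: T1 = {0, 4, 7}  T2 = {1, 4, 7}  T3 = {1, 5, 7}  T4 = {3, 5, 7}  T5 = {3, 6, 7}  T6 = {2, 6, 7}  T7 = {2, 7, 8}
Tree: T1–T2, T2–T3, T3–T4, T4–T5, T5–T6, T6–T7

Yes; width 2.

Vertex coverage: the bags together contain {0, 1, 2, 3, 4, 5, 6, 7, 8}, the full vertex set. Edge coverage: each edge of G has both endpoints in at least one bag. Running intersection: for every vertex, the bags containing it form a connected subtree. All three properties hold, so this is a valid tree decomposition of width max|bag| − 1 = 2, and hence tw(G) ≤ 2.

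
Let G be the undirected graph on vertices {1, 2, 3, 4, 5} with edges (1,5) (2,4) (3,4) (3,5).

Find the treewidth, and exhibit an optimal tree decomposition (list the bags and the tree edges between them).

Treewidth 1.
One optimal decomposition is:
Bags: B1 = {3, 4}  B2 = {3, 5}  B3 = {2, 4}  B4 = {1, 5}
Tree: B1–B2, B1–B3, B2–B4

Every bag has size at most 2, so the width is 2 − 1 = 1 and tw(G) ≤ 1. Any graph with an edge has treewidth ≥ 1, and G has the edge 4–3. The upper and lower bounds meet at 1, so that is the treewidth.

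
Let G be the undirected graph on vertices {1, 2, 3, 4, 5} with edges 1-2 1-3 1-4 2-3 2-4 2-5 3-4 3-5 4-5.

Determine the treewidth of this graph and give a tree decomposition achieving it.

Treewidth 3.
Bags: B1 = {2, 3, 4, 5}  B2 = {1, 2, 3, 4}
Tree: B1–B2

Every bag has size at most 4, so the width is 4 − 1 = 3 and tw(G) ≤ 3. Conversely, {1, 2, 3, 4} is a clique of size 4, and the vertices of any clique must share a bag in every tree decomposition; so some bag has ≥ 4 vertices and tw(G) ≥ 3. Combining the bounds, tw(G) = 3.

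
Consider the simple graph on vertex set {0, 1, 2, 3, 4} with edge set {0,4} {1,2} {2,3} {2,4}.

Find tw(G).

A width-1 tree decomposition is:
Bags: B1 = {0, 4}  B2 = {2, 4}  B3 = {1, 2}  B4 = {2, 3}
Tree: B1–B2, B2–B3, B3–B4
Each bag holds 2 vertices, so the decomposition has width 1, which upper-bounds the treewidth. Since G has at least one edge (e.g. 4–0), it is not an edgeless graph, so tw(G) ≥ 1. The upper and lower bounds meet at 1, so that is the treewidth.

1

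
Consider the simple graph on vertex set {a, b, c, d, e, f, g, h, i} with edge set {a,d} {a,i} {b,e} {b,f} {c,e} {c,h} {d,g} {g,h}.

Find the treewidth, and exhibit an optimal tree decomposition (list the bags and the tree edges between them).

Each bag holds 2 vertices, so the decomposition has width 1, which upper-bounds the treewidth. G has an edge, so its treewidth is at least 1. Combining the bounds, tw(G) = 1.

Treewidth 1.
Bags: B1 = {a, i}  B2 = {a, d}  B3 = {d, g}  B4 = {g, h}  B5 = {c, h}  B6 = {c, e}  B7 = {b, e}  B8 = {b, f}
Tree: B1–B2, B2–B3, B3–B4, B4–B5, B5–B6, B6–B7, B7–B8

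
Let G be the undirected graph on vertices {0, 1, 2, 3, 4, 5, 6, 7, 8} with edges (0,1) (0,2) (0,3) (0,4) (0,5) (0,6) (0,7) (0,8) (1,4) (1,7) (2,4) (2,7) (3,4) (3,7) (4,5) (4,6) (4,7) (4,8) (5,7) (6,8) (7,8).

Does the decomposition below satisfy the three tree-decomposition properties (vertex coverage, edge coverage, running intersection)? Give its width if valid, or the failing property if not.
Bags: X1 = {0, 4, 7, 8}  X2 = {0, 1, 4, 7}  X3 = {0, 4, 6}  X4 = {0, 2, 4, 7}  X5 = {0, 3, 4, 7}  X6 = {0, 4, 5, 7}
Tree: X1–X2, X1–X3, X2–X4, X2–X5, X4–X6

A tree decomposition must satisfy three properties: every vertex lies in some bag; for every edge, both endpoints lie together in some bag; and for every vertex, the bags containing it form a connected subtree. Here edge (8,6) lies in no bag, so the decomposition is invalid.

No — edge (8,6) lies in no bag.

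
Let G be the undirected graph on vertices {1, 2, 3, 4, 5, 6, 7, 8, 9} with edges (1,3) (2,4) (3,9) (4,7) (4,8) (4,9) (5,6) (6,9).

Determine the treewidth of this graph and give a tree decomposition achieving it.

Every bag has size at most 2, so the width is 2 − 1 = 1 and tw(G) ≤ 1. Since G has at least one edge (e.g. 4–8), it is not an edgeless graph, so tw(G) ≥ 1. Hence tw(G) = 1 exactly.

Treewidth 1.
One such decomposition:
Bags: B1 = {4, 8}  B2 = {2, 4}  B3 = {4, 9}  B4 = {4, 7}  B5 = {6, 9}  B6 = {3, 9}  B7 = {1, 3}  B8 = {5, 6}
Tree: B1–B2, B1–B3, B1–B4, B3–B5, B5–B6, B6–B7, B5–B8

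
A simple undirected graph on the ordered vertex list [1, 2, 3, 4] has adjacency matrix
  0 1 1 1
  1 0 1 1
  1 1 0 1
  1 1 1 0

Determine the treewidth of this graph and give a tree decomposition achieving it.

With just one bag of size 4, the width is 4 − 1 = 3, so tw(G) ≤ 3. Conversely, {1, 2, 3, 4} is a clique of size 4, and the vertices of any clique must share a bag in every tree decomposition; so some bag has ≥ 4 vertices and tw(G) ≥ 3. Hence tw(G) = 3 exactly.

Treewidth 3.
One optimal decomposition is:
Bags: B1 = {1, 2, 3, 4}
Tree: (single bag)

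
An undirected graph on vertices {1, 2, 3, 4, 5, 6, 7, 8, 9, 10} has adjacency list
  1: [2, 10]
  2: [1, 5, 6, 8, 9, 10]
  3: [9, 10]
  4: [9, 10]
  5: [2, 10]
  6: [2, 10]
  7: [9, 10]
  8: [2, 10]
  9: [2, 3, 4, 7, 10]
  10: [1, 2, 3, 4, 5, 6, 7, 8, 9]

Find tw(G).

A width-2 tree decomposition is:
Bags: B1 = {2, 9, 10}  B2 = {2, 8, 10}  B3 = {1, 2, 10}  B4 = {4, 9, 10}  B5 = {3, 9, 10}  B6 = {2, 6, 10}  B7 = {7, 9, 10}  B8 = {2, 5, 10}
Tree: B1–B2, B2–B3, B1–B4, B1–B5, B2–B6, B1–B7, B1–B8
Each bag holds 3 vertices, so the decomposition has width 2, which upper-bounds the treewidth. On the other hand G contains the 3-clique {1, 2, 10}. A clique must lie in a single bag of any decomposition, so no decomposition can have width below 2. Combining the bounds, tw(G) = 2.

2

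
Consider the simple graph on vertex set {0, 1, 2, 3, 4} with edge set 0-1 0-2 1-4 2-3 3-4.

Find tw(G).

2

A width-2 tree decomposition is:
Bags: B1 = {2, 3, 4}  B2 = {1, 2, 4}  B3 = {0, 1, 2}
Tree: B1–B2, B2–B3
Every bag has size at most 3, so the width is 3 − 1 = 2 and tw(G) ≤ 2. Since 2–3–4–1–0–2 is a cycle in G, G is not acyclic. Forests are exactly the graphs of treewidth ≤ 1, so tw(G) ≥ 2. Hence tw(G) = 2 exactly.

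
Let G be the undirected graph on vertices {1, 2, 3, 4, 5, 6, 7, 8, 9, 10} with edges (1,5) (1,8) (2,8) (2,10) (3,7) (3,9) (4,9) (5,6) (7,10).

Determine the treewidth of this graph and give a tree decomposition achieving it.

Treewidth 1.
One optimal decomposition is:
Bags: B1 = {5, 6}  B2 = {1, 5}  B3 = {1, 8}  B4 = {2, 8}  B5 = {2, 10}  B6 = {7, 10}  B7 = {3, 7}  B8 = {3, 9}  B9 = {4, 9}
Tree: B1–B2, B2–B3, B3–B4, B4–B5, B5–B6, B6–B7, B7–B8, B8–B9

The largest bag has 2 vertices, giving width 1; this decomposition certifies tw(G) ≤ 1. Any graph with an edge has treewidth ≥ 1, and G has the edge 6–5. Combining the bounds, tw(G) = 1.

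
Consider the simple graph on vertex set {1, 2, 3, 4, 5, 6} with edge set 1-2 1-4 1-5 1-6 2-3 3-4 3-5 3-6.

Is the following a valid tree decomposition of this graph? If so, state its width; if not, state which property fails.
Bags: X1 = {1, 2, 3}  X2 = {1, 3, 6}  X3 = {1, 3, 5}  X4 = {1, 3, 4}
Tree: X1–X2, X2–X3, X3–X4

Checking the three conditions: (i) the bags cover all of {1, 2, 3, 4, 5, 6}; (ii) for each edge, some bag contains both endpoints; (iii) the bags containing any fixed vertex form a subtree. All hold, so the decomposition is valid with width 3 − 1 = 2.

Yes; width 2.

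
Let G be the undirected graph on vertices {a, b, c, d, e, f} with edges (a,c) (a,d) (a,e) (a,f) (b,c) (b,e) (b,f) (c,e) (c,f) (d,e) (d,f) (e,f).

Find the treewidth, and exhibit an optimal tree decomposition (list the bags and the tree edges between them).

The largest bag has 4 vertices, giving width 3; this decomposition certifies tw(G) ≤ 3. For the lower bound, the 4 vertices {a, d, e, f} are pairwise adjacent, and any tree decomposition puts a clique entirely inside one bag — forcing width ≥ 3. Therefore the treewidth is 3.

Treewidth 3.
One optimal decomposition is:
Bags: B1 = {a, d, e, f}  B2 = {a, c, e, f}  B3 = {b, c, e, f}
Tree: B1–B2, B2–B3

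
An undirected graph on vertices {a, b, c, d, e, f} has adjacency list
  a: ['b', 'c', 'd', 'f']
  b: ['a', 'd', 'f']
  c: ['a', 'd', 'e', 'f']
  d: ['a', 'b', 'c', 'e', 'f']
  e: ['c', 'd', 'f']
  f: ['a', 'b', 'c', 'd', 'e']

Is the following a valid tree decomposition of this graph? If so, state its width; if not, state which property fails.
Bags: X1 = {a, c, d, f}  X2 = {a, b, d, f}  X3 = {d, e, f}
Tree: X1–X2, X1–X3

A tree decomposition must satisfy three properties: every vertex lies in some bag; for every edge, both endpoints lie together in some bag; and for every vertex, the bags containing it form a connected subtree. Here edge (c,e) lies in no bag, so the decomposition is invalid.

No — edge (c,e) lies in no bag.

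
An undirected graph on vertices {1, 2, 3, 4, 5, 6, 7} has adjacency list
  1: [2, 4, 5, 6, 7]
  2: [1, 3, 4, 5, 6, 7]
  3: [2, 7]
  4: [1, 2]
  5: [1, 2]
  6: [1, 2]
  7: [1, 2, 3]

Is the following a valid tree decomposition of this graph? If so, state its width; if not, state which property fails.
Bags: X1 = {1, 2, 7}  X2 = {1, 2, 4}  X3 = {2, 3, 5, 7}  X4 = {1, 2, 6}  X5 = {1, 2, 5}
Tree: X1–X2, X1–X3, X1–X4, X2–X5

No — bags containing vertex 5 are not connected in the tree.

A tree decomposition must satisfy three properties: every vertex lies in some bag; for every edge, both endpoints lie together in some bag; and for every vertex, the bags containing it form a connected subtree. Here bags containing vertex 5 are not connected in the tree, so the decomposition is invalid.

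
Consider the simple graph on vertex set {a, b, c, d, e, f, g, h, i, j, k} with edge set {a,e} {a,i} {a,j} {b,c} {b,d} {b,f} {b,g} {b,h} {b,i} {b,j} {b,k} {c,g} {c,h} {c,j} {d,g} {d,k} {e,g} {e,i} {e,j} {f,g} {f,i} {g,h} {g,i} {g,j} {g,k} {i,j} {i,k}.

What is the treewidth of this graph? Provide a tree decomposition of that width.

The largest bag has 4 vertices, giving width 3; this decomposition certifies tw(G) ≤ 3. On the other hand G contains the 4-clique {e, g, i, j}. A clique must lie in a single bag of any decomposition, so no decomposition can have width below 3. The upper and lower bounds meet at 3, so that is the treewidth.

Treewidth 3.
One such decomposition:
Bags: B1 = {b, g, i, j}  B2 = {e, g, i, j}  B3 = {b, c, g, j}  B4 = {a, e, i, j}  B5 = {b, g, i, k}  B6 = {b, c, g, h}  B7 = {b, f, g, i}  B8 = {b, d, g, k}
Tree: B1–B2, B1–B3, B2–B4, B1–B5, B3–B6, B1–B7, B5–B8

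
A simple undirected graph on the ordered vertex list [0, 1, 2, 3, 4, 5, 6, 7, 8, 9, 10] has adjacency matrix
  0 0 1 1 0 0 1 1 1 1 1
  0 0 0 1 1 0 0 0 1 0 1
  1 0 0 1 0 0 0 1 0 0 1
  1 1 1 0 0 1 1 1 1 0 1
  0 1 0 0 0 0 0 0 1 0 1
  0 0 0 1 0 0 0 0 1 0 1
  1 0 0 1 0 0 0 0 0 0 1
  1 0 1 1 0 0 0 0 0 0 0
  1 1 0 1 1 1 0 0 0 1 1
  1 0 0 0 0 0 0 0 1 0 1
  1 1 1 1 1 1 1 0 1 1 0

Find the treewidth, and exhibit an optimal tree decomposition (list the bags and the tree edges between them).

Each bag holds 4 vertices, so the decomposition has width 3, which upper-bounds the treewidth. Conversely, {0, 8, 9, 10} is a clique of size 4, and the vertices of any clique must share a bag in every tree decomposition; so some bag has ≥ 4 vertices and tw(G) ≥ 3. Combining the bounds, tw(G) = 3.

Treewidth 3.
One such decomposition:
Bags: B1 = {0, 3, 6, 10}  B2 = {0, 2, 3, 10}  B3 = {0, 3, 8, 10}  B4 = {3, 5, 8, 10}  B5 = {1, 3, 8, 10}  B6 = {0, 2, 3, 7}  B7 = {0, 8, 9, 10}  B8 = {1, 4, 8, 10}
Tree: B1–B2, B2–B3, B3–B4, B4–B5, B2–B6, B3–B7, B5–B8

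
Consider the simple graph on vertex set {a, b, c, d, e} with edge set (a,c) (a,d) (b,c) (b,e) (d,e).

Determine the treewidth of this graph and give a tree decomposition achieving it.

Treewidth 2.
One optimal decomposition is:
Bags: B1 = {a, b, c}  B2 = {a, b, e}  B3 = {a, d, e}
Tree: B1–B2, B2–B3

Every bag has size at most 3, so the width is 3 − 1 = 2 and tw(G) ≤ 2. The edges a–c–b–e–d–a form a cycle, so G is not a tree and its treewidth is at least 2. Combining the bounds, tw(G) = 2.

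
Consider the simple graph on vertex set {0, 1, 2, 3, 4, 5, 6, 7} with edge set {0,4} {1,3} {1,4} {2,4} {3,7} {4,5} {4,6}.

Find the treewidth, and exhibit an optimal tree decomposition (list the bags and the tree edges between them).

Each bag holds 2 vertices, so the decomposition has width 1, which upper-bounds the treewidth. Since G has at least one edge (e.g. 1–4), it is not an edgeless graph, so tw(G) ≥ 1. Combining the bounds, tw(G) = 1.

Treewidth 1.
Bags: B1 = {1, 4}  B2 = {1, 3}  B3 = {2, 4}  B4 = {4, 5}  B5 = {4, 6}  B6 = {0, 4}  B7 = {3, 7}
Tree: B1–B2, B1–B3, B1–B4, B3–B5, B5–B6, B2–B7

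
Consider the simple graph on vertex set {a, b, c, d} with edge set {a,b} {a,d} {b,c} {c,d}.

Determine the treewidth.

A width-2 tree decomposition is:
Bags: B1 = {a, b, c}  B2 = {a, c, d}
Tree: B1–B2
Each bag holds 3 vertices, so the decomposition has width 2, which upper-bounds the treewidth. Since c–b–a–d–c is a cycle in G, G is not acyclic. Forests are exactly the graphs of treewidth ≤ 1, so tw(G) ≥ 2. Combining the bounds, tw(G) = 2.

2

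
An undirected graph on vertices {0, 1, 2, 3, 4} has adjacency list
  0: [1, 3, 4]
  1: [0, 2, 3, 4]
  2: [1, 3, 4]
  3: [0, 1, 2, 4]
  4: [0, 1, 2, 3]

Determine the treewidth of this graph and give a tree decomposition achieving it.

Treewidth 3.
One such decomposition:
Bags: B1 = {0, 1, 3, 4}  B2 = {1, 2, 3, 4}
Tree: B1–B2

Every bag has size at most 4, so the width is 4 − 1 = 3 and tw(G) ≤ 3. Conversely, {0, 1, 3, 4} is a clique of size 4, and the vertices of any clique must share a bag in every tree decomposition; so some bag has ≥ 4 vertices and tw(G) ≥ 3. Combining the bounds, tw(G) = 3.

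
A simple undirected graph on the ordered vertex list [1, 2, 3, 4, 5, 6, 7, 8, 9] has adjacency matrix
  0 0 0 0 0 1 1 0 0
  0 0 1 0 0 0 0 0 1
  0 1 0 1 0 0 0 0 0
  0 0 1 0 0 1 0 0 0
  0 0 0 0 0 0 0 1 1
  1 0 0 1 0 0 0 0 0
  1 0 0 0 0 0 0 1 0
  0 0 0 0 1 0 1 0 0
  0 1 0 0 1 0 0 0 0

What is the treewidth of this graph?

A width-2 tree decomposition is:
Bags: B1 = {2, 5, 9}  B2 = {2, 3, 5}  B3 = {3, 4, 5}  B4 = {4, 5, 6}  B5 = {1, 5, 6}  B6 = {1, 5, 7}  B7 = {5, 7, 8}
Tree: B1–B2, B2–B3, B3–B4, B4–B5, B5–B6, B6–B7
Each bag holds 3 vertices, so the decomposition has width 2, which upper-bounds the treewidth. The edges 5–9–2–3–4–6–1–7–8–5 form a cycle, so G is not a tree and its treewidth is at least 2. Hence tw(G) = 2 exactly.

2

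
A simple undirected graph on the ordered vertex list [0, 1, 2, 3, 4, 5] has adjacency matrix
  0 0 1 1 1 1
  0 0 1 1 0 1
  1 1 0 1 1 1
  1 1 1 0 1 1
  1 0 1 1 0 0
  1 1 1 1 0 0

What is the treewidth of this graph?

3

A width-3 tree decomposition is:
Bags: B1 = {1, 2, 3, 5}  B2 = {0, 2, 3, 5}  B3 = {0, 2, 3, 4}
Tree: B1–B2, B2–B3
Every bag has size at most 4, so the width is 4 − 1 = 3 and tw(G) ≤ 3. For the lower bound, the 4 vertices {0, 2, 3, 4} are pairwise adjacent, and any tree decomposition puts a clique entirely inside one bag — forcing width ≥ 3. Hence tw(G) = 3 exactly.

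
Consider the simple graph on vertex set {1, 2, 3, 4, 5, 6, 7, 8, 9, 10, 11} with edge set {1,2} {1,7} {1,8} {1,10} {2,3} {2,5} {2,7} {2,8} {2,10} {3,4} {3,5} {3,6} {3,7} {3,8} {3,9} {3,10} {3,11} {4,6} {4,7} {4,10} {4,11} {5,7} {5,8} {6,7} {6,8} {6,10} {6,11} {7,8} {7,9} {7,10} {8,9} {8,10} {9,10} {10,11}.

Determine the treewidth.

4

A width-4 tree decomposition is:
Bags: B1 = {3, 7, 8, 9, 10}  B2 = {3, 6, 7, 8, 10}  B3 = {3, 4, 6, 7, 10}  B4 = {3, 4, 6, 10, 11}  B5 = {2, 3, 7, 8, 10}  B6 = {2, 3, 5, 7, 8}  B7 = {1, 2, 7, 8, 10}
Tree: B1–B2, B2–B3, B3–B4, B1–B5, B5–B6, B5–B7
The largest bag has 5 vertices, giving width 4; this decomposition certifies tw(G) ≤ 4. Conversely, {1, 2, 7, 8, 10} is a clique of size 5, and the vertices of any clique must share a bag in every tree decomposition; so some bag has ≥ 5 vertices and tw(G) ≥ 4. Hence tw(G) = 4 exactly.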